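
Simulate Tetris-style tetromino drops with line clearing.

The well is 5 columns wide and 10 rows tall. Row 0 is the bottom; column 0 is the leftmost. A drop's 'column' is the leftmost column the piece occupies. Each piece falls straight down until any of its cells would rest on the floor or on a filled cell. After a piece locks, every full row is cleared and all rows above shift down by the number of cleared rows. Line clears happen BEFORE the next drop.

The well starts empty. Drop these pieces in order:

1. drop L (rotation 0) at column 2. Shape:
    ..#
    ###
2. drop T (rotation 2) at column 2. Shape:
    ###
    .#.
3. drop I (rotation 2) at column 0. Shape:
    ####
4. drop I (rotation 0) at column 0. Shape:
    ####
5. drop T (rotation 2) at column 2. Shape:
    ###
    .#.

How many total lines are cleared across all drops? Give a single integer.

Answer: 0

Derivation:
Drop 1: L rot0 at col 2 lands with bottom-row=0; cleared 0 line(s) (total 0); column heights now [0 0 1 1 2], max=2
Drop 2: T rot2 at col 2 lands with bottom-row=1; cleared 0 line(s) (total 0); column heights now [0 0 3 3 3], max=3
Drop 3: I rot2 at col 0 lands with bottom-row=3; cleared 0 line(s) (total 0); column heights now [4 4 4 4 3], max=4
Drop 4: I rot0 at col 0 lands with bottom-row=4; cleared 0 line(s) (total 0); column heights now [5 5 5 5 3], max=5
Drop 5: T rot2 at col 2 lands with bottom-row=5; cleared 0 line(s) (total 0); column heights now [5 5 7 7 7], max=7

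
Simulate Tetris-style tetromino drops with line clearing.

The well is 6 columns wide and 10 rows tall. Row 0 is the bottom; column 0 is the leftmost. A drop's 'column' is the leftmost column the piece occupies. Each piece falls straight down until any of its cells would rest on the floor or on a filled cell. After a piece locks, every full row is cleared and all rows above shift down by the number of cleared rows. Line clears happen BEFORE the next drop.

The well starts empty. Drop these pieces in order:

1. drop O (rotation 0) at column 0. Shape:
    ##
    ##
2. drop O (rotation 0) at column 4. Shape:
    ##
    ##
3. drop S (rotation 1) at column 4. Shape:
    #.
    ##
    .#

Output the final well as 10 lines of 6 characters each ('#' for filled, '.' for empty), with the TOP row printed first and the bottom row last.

Answer: ......
......
......
......
......
....#.
....##
.....#
##..##
##..##

Derivation:
Drop 1: O rot0 at col 0 lands with bottom-row=0; cleared 0 line(s) (total 0); column heights now [2 2 0 0 0 0], max=2
Drop 2: O rot0 at col 4 lands with bottom-row=0; cleared 0 line(s) (total 0); column heights now [2 2 0 0 2 2], max=2
Drop 3: S rot1 at col 4 lands with bottom-row=2; cleared 0 line(s) (total 0); column heights now [2 2 0 0 5 4], max=5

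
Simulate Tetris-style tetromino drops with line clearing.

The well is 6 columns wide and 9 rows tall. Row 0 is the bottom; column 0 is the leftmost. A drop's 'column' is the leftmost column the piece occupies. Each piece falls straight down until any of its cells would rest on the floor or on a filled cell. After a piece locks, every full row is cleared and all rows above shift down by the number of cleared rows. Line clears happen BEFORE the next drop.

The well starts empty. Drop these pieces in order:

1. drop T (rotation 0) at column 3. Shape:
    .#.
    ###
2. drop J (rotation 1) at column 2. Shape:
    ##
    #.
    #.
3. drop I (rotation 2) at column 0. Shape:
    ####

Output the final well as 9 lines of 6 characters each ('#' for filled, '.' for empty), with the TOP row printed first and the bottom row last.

Answer: ......
......
......
......
......
####..
..##..
..#.#.
..####

Derivation:
Drop 1: T rot0 at col 3 lands with bottom-row=0; cleared 0 line(s) (total 0); column heights now [0 0 0 1 2 1], max=2
Drop 2: J rot1 at col 2 lands with bottom-row=0; cleared 0 line(s) (total 0); column heights now [0 0 3 3 2 1], max=3
Drop 3: I rot2 at col 0 lands with bottom-row=3; cleared 0 line(s) (total 0); column heights now [4 4 4 4 2 1], max=4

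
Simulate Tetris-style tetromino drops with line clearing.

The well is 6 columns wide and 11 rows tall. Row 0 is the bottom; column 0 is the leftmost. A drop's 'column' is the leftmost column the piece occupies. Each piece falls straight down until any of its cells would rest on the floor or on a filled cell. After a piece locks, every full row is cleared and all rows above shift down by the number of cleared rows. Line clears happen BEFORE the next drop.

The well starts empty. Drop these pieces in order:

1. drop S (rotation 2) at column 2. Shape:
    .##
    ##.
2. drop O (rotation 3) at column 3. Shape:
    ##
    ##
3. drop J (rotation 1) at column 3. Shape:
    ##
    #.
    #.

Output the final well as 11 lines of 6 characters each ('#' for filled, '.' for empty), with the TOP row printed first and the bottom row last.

Drop 1: S rot2 at col 2 lands with bottom-row=0; cleared 0 line(s) (total 0); column heights now [0 0 1 2 2 0], max=2
Drop 2: O rot3 at col 3 lands with bottom-row=2; cleared 0 line(s) (total 0); column heights now [0 0 1 4 4 0], max=4
Drop 3: J rot1 at col 3 lands with bottom-row=4; cleared 0 line(s) (total 0); column heights now [0 0 1 7 7 0], max=7

Answer: ......
......
......
......
...##.
...#..
...#..
...##.
...##.
...##.
..##..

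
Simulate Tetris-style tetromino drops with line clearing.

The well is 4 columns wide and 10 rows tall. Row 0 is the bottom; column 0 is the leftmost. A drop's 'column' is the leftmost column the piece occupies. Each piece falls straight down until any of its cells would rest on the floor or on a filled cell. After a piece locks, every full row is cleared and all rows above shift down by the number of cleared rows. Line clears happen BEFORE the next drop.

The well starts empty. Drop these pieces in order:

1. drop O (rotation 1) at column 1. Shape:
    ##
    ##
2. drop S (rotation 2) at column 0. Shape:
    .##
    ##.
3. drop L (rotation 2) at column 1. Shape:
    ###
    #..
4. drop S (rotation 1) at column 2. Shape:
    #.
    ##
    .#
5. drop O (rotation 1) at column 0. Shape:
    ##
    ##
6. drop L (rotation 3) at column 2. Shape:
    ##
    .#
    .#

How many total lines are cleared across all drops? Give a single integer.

Drop 1: O rot1 at col 1 lands with bottom-row=0; cleared 0 line(s) (total 0); column heights now [0 2 2 0], max=2
Drop 2: S rot2 at col 0 lands with bottom-row=2; cleared 0 line(s) (total 0); column heights now [3 4 4 0], max=4
Drop 3: L rot2 at col 1 lands with bottom-row=4; cleared 0 line(s) (total 0); column heights now [3 6 6 6], max=6
Drop 4: S rot1 at col 2 lands with bottom-row=6; cleared 0 line(s) (total 0); column heights now [3 6 9 8], max=9
Drop 5: O rot1 at col 0 lands with bottom-row=6; cleared 1 line(s) (total 1); column heights now [7 7 8 7], max=8
Drop 6: L rot3 at col 2 lands with bottom-row=7; cleared 0 line(s) (total 1); column heights now [7 7 10 10], max=10

Answer: 1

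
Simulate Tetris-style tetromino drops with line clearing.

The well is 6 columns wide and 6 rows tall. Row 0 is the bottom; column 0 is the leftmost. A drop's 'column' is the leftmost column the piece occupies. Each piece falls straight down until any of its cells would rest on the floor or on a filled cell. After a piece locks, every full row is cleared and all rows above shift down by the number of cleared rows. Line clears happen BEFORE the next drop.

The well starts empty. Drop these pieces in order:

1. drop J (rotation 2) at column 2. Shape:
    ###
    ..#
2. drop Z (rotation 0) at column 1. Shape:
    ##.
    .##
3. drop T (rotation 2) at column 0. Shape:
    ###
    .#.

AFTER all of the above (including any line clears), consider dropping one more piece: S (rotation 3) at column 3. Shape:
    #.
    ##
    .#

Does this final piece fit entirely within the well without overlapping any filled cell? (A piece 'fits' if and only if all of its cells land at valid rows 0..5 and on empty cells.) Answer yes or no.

Drop 1: J rot2 at col 2 lands with bottom-row=0; cleared 0 line(s) (total 0); column heights now [0 0 2 2 2 0], max=2
Drop 2: Z rot0 at col 1 lands with bottom-row=2; cleared 0 line(s) (total 0); column heights now [0 4 4 3 2 0], max=4
Drop 3: T rot2 at col 0 lands with bottom-row=4; cleared 0 line(s) (total 0); column heights now [6 6 6 3 2 0], max=6
Test piece S rot3 at col 3 (width 2): heights before test = [6 6 6 3 2 0]; fits = True

Answer: yes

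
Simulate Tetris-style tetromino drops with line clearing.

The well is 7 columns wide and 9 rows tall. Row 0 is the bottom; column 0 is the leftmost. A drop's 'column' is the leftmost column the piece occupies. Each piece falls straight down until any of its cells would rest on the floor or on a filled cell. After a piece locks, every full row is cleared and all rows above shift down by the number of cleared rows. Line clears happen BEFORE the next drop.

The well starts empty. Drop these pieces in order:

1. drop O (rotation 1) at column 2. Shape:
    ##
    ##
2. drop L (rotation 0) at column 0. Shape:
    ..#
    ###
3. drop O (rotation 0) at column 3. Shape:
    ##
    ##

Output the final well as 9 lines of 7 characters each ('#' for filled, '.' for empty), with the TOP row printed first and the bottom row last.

Answer: .......
.......
.......
.......
.......
..###..
#####..
..##...
..##...

Derivation:
Drop 1: O rot1 at col 2 lands with bottom-row=0; cleared 0 line(s) (total 0); column heights now [0 0 2 2 0 0 0], max=2
Drop 2: L rot0 at col 0 lands with bottom-row=2; cleared 0 line(s) (total 0); column heights now [3 3 4 2 0 0 0], max=4
Drop 3: O rot0 at col 3 lands with bottom-row=2; cleared 0 line(s) (total 0); column heights now [3 3 4 4 4 0 0], max=4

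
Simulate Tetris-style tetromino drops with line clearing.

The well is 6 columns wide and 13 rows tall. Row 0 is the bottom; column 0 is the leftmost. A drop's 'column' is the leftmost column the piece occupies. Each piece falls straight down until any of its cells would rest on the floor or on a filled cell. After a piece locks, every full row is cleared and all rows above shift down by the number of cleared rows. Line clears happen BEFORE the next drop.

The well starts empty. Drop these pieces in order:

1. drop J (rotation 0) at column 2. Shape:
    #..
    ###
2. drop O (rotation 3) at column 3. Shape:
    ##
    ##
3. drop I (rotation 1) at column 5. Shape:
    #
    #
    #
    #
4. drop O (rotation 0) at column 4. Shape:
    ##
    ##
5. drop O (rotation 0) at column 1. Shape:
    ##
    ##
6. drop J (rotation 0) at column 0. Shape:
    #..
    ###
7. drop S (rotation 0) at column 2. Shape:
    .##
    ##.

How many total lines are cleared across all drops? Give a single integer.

Drop 1: J rot0 at col 2 lands with bottom-row=0; cleared 0 line(s) (total 0); column heights now [0 0 2 1 1 0], max=2
Drop 2: O rot3 at col 3 lands with bottom-row=1; cleared 0 line(s) (total 0); column heights now [0 0 2 3 3 0], max=3
Drop 3: I rot1 at col 5 lands with bottom-row=0; cleared 0 line(s) (total 0); column heights now [0 0 2 3 3 4], max=4
Drop 4: O rot0 at col 4 lands with bottom-row=4; cleared 0 line(s) (total 0); column heights now [0 0 2 3 6 6], max=6
Drop 5: O rot0 at col 1 lands with bottom-row=2; cleared 0 line(s) (total 0); column heights now [0 4 4 3 6 6], max=6
Drop 6: J rot0 at col 0 lands with bottom-row=4; cleared 0 line(s) (total 0); column heights now [6 5 5 3 6 6], max=6
Drop 7: S rot0 at col 2 lands with bottom-row=5; cleared 0 line(s) (total 0); column heights now [6 5 6 7 7 6], max=7

Answer: 0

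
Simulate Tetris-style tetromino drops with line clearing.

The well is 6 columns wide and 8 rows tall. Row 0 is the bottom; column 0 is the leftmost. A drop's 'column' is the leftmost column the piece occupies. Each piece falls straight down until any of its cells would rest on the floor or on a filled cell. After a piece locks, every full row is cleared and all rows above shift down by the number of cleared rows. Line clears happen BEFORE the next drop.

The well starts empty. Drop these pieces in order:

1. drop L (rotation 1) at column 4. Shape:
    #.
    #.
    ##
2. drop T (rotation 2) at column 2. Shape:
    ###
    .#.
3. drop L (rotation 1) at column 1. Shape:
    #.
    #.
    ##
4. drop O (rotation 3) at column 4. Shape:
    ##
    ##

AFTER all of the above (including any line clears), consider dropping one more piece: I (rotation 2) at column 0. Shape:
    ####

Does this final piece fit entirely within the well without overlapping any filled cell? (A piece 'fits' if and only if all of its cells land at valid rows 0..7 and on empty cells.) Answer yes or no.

Drop 1: L rot1 at col 4 lands with bottom-row=0; cleared 0 line(s) (total 0); column heights now [0 0 0 0 3 1], max=3
Drop 2: T rot2 at col 2 lands with bottom-row=2; cleared 0 line(s) (total 0); column heights now [0 0 4 4 4 1], max=4
Drop 3: L rot1 at col 1 lands with bottom-row=4; cleared 0 line(s) (total 0); column heights now [0 7 5 4 4 1], max=7
Drop 4: O rot3 at col 4 lands with bottom-row=4; cleared 0 line(s) (total 0); column heights now [0 7 5 4 6 6], max=7
Test piece I rot2 at col 0 (width 4): heights before test = [0 7 5 4 6 6]; fits = True

Answer: yes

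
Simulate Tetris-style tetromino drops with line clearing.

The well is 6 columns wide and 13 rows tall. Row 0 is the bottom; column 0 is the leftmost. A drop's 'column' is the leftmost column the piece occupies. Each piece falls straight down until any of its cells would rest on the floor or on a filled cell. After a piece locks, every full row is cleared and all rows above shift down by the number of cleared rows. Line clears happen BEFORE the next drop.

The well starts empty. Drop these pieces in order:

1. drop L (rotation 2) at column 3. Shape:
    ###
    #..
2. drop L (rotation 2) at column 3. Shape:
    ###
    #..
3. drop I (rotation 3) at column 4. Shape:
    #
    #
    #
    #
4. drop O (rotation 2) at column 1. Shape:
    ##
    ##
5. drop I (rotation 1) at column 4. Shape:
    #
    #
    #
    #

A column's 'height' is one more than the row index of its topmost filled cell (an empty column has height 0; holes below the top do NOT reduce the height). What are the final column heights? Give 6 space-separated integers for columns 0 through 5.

Drop 1: L rot2 at col 3 lands with bottom-row=0; cleared 0 line(s) (total 0); column heights now [0 0 0 2 2 2], max=2
Drop 2: L rot2 at col 3 lands with bottom-row=2; cleared 0 line(s) (total 0); column heights now [0 0 0 4 4 4], max=4
Drop 3: I rot3 at col 4 lands with bottom-row=4; cleared 0 line(s) (total 0); column heights now [0 0 0 4 8 4], max=8
Drop 4: O rot2 at col 1 lands with bottom-row=0; cleared 0 line(s) (total 0); column heights now [0 2 2 4 8 4], max=8
Drop 5: I rot1 at col 4 lands with bottom-row=8; cleared 0 line(s) (total 0); column heights now [0 2 2 4 12 4], max=12

Answer: 0 2 2 4 12 4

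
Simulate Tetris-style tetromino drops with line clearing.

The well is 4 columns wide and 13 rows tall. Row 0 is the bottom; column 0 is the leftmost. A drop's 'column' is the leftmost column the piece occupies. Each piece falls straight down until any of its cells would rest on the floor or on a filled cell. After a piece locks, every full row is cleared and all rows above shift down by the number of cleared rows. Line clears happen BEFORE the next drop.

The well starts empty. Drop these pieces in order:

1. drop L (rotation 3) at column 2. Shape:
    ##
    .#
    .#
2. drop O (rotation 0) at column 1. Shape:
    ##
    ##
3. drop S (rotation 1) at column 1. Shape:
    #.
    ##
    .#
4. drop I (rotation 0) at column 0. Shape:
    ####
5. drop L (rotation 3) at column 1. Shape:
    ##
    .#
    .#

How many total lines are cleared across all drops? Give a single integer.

Drop 1: L rot3 at col 2 lands with bottom-row=0; cleared 0 line(s) (total 0); column heights now [0 0 3 3], max=3
Drop 2: O rot0 at col 1 lands with bottom-row=3; cleared 0 line(s) (total 0); column heights now [0 5 5 3], max=5
Drop 3: S rot1 at col 1 lands with bottom-row=5; cleared 0 line(s) (total 0); column heights now [0 8 7 3], max=8
Drop 4: I rot0 at col 0 lands with bottom-row=8; cleared 1 line(s) (total 1); column heights now [0 8 7 3], max=8
Drop 5: L rot3 at col 1 lands with bottom-row=7; cleared 0 line(s) (total 1); column heights now [0 10 10 3], max=10

Answer: 1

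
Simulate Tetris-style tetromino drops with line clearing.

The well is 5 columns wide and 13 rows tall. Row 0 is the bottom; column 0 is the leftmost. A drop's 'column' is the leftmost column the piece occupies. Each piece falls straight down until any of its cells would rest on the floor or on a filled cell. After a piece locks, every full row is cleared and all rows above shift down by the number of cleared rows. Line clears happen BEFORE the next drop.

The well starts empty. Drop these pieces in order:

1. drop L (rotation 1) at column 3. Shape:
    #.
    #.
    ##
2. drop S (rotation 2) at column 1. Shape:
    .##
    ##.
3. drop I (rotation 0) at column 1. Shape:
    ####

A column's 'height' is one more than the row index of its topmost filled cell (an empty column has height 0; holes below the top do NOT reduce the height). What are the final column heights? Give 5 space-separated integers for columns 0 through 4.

Answer: 0 5 5 5 5

Derivation:
Drop 1: L rot1 at col 3 lands with bottom-row=0; cleared 0 line(s) (total 0); column heights now [0 0 0 3 1], max=3
Drop 2: S rot2 at col 1 lands with bottom-row=2; cleared 0 line(s) (total 0); column heights now [0 3 4 4 1], max=4
Drop 3: I rot0 at col 1 lands with bottom-row=4; cleared 0 line(s) (total 0); column heights now [0 5 5 5 5], max=5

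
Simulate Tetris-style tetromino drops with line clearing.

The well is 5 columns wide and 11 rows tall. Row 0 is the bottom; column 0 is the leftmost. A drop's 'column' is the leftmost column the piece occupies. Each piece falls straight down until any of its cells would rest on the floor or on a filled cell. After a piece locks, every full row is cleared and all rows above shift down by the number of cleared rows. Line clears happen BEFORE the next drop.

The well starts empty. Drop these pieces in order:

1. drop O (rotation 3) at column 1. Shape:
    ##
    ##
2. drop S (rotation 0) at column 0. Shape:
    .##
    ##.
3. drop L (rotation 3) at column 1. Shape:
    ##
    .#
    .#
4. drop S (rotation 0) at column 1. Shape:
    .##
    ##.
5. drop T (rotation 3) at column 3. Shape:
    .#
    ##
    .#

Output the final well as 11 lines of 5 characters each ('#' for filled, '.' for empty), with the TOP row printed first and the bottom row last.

Answer: ....#
...##
..###
.##..
.##..
..#..
..#..
.##..
##...
.##..
.##..

Derivation:
Drop 1: O rot3 at col 1 lands with bottom-row=0; cleared 0 line(s) (total 0); column heights now [0 2 2 0 0], max=2
Drop 2: S rot0 at col 0 lands with bottom-row=2; cleared 0 line(s) (total 0); column heights now [3 4 4 0 0], max=4
Drop 3: L rot3 at col 1 lands with bottom-row=4; cleared 0 line(s) (total 0); column heights now [3 7 7 0 0], max=7
Drop 4: S rot0 at col 1 lands with bottom-row=7; cleared 0 line(s) (total 0); column heights now [3 8 9 9 0], max=9
Drop 5: T rot3 at col 3 lands with bottom-row=8; cleared 0 line(s) (total 0); column heights now [3 8 9 10 11], max=11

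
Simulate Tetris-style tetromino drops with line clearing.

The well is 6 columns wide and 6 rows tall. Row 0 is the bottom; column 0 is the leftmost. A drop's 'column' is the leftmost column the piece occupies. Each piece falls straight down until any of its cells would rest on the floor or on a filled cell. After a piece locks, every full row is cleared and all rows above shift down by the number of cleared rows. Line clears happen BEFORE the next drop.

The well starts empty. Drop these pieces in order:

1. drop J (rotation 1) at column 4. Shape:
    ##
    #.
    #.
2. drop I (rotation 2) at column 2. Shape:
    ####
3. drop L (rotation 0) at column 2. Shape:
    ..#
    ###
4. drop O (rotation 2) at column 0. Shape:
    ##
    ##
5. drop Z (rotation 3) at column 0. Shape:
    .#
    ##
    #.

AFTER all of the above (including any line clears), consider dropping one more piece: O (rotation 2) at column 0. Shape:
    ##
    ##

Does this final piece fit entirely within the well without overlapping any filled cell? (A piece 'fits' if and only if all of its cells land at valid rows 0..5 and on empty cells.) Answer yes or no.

Answer: yes

Derivation:
Drop 1: J rot1 at col 4 lands with bottom-row=0; cleared 0 line(s) (total 0); column heights now [0 0 0 0 3 3], max=3
Drop 2: I rot2 at col 2 lands with bottom-row=3; cleared 0 line(s) (total 0); column heights now [0 0 4 4 4 4], max=4
Drop 3: L rot0 at col 2 lands with bottom-row=4; cleared 0 line(s) (total 0); column heights now [0 0 5 5 6 4], max=6
Drop 4: O rot2 at col 0 lands with bottom-row=0; cleared 0 line(s) (total 0); column heights now [2 2 5 5 6 4], max=6
Drop 5: Z rot3 at col 0 lands with bottom-row=2; cleared 1 line(s) (total 1); column heights now [3 4 4 4 5 3], max=5
Test piece O rot2 at col 0 (width 2): heights before test = [3 4 4 4 5 3]; fits = True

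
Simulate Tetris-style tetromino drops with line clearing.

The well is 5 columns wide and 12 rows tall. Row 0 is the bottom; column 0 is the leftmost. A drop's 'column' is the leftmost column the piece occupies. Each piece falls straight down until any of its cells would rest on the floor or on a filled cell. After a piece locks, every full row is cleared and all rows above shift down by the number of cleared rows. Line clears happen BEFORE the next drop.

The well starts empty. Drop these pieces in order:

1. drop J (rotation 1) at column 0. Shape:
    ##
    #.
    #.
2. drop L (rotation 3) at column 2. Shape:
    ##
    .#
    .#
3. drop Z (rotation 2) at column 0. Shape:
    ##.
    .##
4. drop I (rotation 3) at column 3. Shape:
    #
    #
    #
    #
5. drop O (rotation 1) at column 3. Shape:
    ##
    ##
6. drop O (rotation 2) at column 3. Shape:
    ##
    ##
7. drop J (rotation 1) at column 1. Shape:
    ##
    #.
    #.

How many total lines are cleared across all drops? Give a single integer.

Answer: 0

Derivation:
Drop 1: J rot1 at col 0 lands with bottom-row=0; cleared 0 line(s) (total 0); column heights now [3 3 0 0 0], max=3
Drop 2: L rot3 at col 2 lands with bottom-row=0; cleared 0 line(s) (total 0); column heights now [3 3 3 3 0], max=3
Drop 3: Z rot2 at col 0 lands with bottom-row=3; cleared 0 line(s) (total 0); column heights now [5 5 4 3 0], max=5
Drop 4: I rot3 at col 3 lands with bottom-row=3; cleared 0 line(s) (total 0); column heights now [5 5 4 7 0], max=7
Drop 5: O rot1 at col 3 lands with bottom-row=7; cleared 0 line(s) (total 0); column heights now [5 5 4 9 9], max=9
Drop 6: O rot2 at col 3 lands with bottom-row=9; cleared 0 line(s) (total 0); column heights now [5 5 4 11 11], max=11
Drop 7: J rot1 at col 1 lands with bottom-row=5; cleared 0 line(s) (total 0); column heights now [5 8 8 11 11], max=11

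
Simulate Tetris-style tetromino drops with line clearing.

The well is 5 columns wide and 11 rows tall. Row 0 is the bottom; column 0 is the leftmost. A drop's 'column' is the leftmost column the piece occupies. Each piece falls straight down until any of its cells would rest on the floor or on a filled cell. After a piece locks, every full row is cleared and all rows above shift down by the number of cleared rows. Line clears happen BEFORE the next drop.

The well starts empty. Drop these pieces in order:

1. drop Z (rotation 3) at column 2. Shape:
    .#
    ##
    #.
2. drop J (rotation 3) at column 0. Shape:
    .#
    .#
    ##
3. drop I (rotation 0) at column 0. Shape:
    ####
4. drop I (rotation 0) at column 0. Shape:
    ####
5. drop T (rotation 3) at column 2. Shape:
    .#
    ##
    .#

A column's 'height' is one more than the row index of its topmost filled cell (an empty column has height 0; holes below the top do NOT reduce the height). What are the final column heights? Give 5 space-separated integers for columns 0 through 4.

Answer: 5 5 7 8 0

Derivation:
Drop 1: Z rot3 at col 2 lands with bottom-row=0; cleared 0 line(s) (total 0); column heights now [0 0 2 3 0], max=3
Drop 2: J rot3 at col 0 lands with bottom-row=0; cleared 0 line(s) (total 0); column heights now [1 3 2 3 0], max=3
Drop 3: I rot0 at col 0 lands with bottom-row=3; cleared 0 line(s) (total 0); column heights now [4 4 4 4 0], max=4
Drop 4: I rot0 at col 0 lands with bottom-row=4; cleared 0 line(s) (total 0); column heights now [5 5 5 5 0], max=5
Drop 5: T rot3 at col 2 lands with bottom-row=5; cleared 0 line(s) (total 0); column heights now [5 5 7 8 0], max=8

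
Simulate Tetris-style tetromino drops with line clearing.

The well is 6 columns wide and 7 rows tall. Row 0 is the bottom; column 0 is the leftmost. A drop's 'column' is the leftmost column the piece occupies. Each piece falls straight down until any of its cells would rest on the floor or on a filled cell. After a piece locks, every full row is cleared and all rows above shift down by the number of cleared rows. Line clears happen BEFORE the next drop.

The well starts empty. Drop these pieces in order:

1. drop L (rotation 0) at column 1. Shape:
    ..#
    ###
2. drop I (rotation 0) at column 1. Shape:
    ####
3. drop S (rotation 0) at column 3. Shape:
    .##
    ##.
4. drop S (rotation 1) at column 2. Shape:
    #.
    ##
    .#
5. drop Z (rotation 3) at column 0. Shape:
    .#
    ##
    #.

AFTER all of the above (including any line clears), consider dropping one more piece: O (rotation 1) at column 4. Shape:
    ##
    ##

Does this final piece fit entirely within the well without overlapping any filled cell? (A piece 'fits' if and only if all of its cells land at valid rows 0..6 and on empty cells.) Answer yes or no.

Answer: yes

Derivation:
Drop 1: L rot0 at col 1 lands with bottom-row=0; cleared 0 line(s) (total 0); column heights now [0 1 1 2 0 0], max=2
Drop 2: I rot0 at col 1 lands with bottom-row=2; cleared 0 line(s) (total 0); column heights now [0 3 3 3 3 0], max=3
Drop 3: S rot0 at col 3 lands with bottom-row=3; cleared 0 line(s) (total 0); column heights now [0 3 3 4 5 5], max=5
Drop 4: S rot1 at col 2 lands with bottom-row=4; cleared 0 line(s) (total 0); column heights now [0 3 7 6 5 5], max=7
Drop 5: Z rot3 at col 0 lands with bottom-row=2; cleared 0 line(s) (total 0); column heights now [4 5 7 6 5 5], max=7
Test piece O rot1 at col 4 (width 2): heights before test = [4 5 7 6 5 5]; fits = True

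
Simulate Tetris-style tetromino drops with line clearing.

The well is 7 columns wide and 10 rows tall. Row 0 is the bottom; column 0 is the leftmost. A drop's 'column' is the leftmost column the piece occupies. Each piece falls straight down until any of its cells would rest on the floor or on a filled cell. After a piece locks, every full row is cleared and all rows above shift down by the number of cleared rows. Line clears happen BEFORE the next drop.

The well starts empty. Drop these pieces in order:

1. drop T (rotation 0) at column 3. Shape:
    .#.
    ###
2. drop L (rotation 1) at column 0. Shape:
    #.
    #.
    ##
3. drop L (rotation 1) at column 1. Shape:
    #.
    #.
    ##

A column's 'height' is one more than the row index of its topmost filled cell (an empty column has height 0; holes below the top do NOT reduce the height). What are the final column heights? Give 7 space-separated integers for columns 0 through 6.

Drop 1: T rot0 at col 3 lands with bottom-row=0; cleared 0 line(s) (total 0); column heights now [0 0 0 1 2 1 0], max=2
Drop 2: L rot1 at col 0 lands with bottom-row=0; cleared 0 line(s) (total 0); column heights now [3 1 0 1 2 1 0], max=3
Drop 3: L rot1 at col 1 lands with bottom-row=1; cleared 0 line(s) (total 0); column heights now [3 4 2 1 2 1 0], max=4

Answer: 3 4 2 1 2 1 0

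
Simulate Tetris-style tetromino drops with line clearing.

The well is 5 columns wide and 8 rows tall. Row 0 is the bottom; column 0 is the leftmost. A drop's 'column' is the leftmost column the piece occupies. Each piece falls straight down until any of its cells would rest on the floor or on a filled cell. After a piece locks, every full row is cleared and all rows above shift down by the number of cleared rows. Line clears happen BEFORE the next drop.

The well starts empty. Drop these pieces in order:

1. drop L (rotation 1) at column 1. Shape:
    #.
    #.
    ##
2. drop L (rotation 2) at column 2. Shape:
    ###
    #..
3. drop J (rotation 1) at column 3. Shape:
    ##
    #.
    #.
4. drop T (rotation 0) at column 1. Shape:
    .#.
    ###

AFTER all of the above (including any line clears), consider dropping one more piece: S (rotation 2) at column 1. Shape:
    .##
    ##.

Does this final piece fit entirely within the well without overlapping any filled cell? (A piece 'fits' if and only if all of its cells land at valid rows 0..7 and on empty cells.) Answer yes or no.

Answer: no

Derivation:
Drop 1: L rot1 at col 1 lands with bottom-row=0; cleared 0 line(s) (total 0); column heights now [0 3 1 0 0], max=3
Drop 2: L rot2 at col 2 lands with bottom-row=1; cleared 0 line(s) (total 0); column heights now [0 3 3 3 3], max=3
Drop 3: J rot1 at col 3 lands with bottom-row=3; cleared 0 line(s) (total 0); column heights now [0 3 3 6 6], max=6
Drop 4: T rot0 at col 1 lands with bottom-row=6; cleared 0 line(s) (total 0); column heights now [0 7 8 7 6], max=8
Test piece S rot2 at col 1 (width 3): heights before test = [0 7 8 7 6]; fits = False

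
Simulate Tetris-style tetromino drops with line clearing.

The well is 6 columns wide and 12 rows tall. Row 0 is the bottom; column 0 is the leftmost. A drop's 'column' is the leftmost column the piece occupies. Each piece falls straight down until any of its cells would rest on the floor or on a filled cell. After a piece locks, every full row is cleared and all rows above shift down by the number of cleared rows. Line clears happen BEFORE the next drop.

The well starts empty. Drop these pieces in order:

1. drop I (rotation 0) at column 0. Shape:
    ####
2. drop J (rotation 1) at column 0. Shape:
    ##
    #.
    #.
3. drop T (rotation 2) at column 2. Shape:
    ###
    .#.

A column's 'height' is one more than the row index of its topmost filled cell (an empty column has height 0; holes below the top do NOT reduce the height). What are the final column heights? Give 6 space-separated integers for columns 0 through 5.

Drop 1: I rot0 at col 0 lands with bottom-row=0; cleared 0 line(s) (total 0); column heights now [1 1 1 1 0 0], max=1
Drop 2: J rot1 at col 0 lands with bottom-row=1; cleared 0 line(s) (total 0); column heights now [4 4 1 1 0 0], max=4
Drop 3: T rot2 at col 2 lands with bottom-row=1; cleared 0 line(s) (total 0); column heights now [4 4 3 3 3 0], max=4

Answer: 4 4 3 3 3 0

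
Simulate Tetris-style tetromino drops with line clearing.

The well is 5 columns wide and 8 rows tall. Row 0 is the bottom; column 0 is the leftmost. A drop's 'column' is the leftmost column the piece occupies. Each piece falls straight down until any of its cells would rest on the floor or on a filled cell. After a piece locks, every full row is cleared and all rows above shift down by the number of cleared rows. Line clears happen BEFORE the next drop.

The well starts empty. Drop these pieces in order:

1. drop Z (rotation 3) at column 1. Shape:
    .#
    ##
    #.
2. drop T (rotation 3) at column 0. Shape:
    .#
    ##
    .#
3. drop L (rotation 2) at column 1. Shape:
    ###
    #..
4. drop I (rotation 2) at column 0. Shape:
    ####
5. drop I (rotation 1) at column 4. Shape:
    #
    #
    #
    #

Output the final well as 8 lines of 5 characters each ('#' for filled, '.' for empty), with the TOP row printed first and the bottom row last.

Drop 1: Z rot3 at col 1 lands with bottom-row=0; cleared 0 line(s) (total 0); column heights now [0 2 3 0 0], max=3
Drop 2: T rot3 at col 0 lands with bottom-row=2; cleared 0 line(s) (total 0); column heights now [4 5 3 0 0], max=5
Drop 3: L rot2 at col 1 lands with bottom-row=5; cleared 0 line(s) (total 0); column heights now [4 7 7 7 0], max=7
Drop 4: I rot2 at col 0 lands with bottom-row=7; cleared 0 line(s) (total 0); column heights now [8 8 8 8 0], max=8
Drop 5: I rot1 at col 4 lands with bottom-row=0; cleared 0 line(s) (total 0); column heights now [8 8 8 8 4], max=8

Answer: ####.
.###.
.#...
.#...
##..#
.##.#
.##.#
.#..#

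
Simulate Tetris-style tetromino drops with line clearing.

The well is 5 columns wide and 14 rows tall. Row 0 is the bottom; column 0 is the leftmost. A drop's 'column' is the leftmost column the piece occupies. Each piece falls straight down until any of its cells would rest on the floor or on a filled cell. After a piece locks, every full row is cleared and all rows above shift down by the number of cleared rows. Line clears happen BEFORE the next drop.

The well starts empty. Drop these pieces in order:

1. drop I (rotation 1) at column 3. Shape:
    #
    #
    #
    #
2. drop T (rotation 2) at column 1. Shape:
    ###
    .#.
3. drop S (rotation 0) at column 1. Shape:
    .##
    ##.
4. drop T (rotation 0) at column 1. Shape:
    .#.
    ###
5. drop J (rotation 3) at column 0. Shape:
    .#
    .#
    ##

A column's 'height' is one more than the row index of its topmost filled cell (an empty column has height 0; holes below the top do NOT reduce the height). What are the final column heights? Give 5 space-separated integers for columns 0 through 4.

Answer: 9 11 9 8 0

Derivation:
Drop 1: I rot1 at col 3 lands with bottom-row=0; cleared 0 line(s) (total 0); column heights now [0 0 0 4 0], max=4
Drop 2: T rot2 at col 1 lands with bottom-row=3; cleared 0 line(s) (total 0); column heights now [0 5 5 5 0], max=5
Drop 3: S rot0 at col 1 lands with bottom-row=5; cleared 0 line(s) (total 0); column heights now [0 6 7 7 0], max=7
Drop 4: T rot0 at col 1 lands with bottom-row=7; cleared 0 line(s) (total 0); column heights now [0 8 9 8 0], max=9
Drop 5: J rot3 at col 0 lands with bottom-row=8; cleared 0 line(s) (total 0); column heights now [9 11 9 8 0], max=11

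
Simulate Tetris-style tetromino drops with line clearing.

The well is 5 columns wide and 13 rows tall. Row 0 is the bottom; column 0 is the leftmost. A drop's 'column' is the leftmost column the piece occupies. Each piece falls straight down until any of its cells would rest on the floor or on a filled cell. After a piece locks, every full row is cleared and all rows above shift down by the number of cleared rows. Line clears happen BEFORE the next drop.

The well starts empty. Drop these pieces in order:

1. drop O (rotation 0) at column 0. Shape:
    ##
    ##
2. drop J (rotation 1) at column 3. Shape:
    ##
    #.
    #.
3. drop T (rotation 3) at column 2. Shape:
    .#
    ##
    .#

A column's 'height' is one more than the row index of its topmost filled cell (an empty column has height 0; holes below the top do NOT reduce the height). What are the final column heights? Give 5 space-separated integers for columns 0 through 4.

Drop 1: O rot0 at col 0 lands with bottom-row=0; cleared 0 line(s) (total 0); column heights now [2 2 0 0 0], max=2
Drop 2: J rot1 at col 3 lands with bottom-row=0; cleared 0 line(s) (total 0); column heights now [2 2 0 3 3], max=3
Drop 3: T rot3 at col 2 lands with bottom-row=3; cleared 0 line(s) (total 0); column heights now [2 2 5 6 3], max=6

Answer: 2 2 5 6 3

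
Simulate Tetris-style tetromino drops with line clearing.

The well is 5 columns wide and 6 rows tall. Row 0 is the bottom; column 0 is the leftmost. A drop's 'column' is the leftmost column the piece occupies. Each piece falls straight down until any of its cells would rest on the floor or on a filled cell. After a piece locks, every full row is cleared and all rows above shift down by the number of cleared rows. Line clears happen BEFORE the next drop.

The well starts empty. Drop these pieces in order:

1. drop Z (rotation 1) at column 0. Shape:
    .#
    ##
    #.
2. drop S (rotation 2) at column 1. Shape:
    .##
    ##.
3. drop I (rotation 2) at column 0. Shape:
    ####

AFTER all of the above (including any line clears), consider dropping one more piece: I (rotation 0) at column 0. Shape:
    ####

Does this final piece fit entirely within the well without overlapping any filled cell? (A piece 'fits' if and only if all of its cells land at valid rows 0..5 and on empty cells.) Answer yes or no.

Answer: no

Derivation:
Drop 1: Z rot1 at col 0 lands with bottom-row=0; cleared 0 line(s) (total 0); column heights now [2 3 0 0 0], max=3
Drop 2: S rot2 at col 1 lands with bottom-row=3; cleared 0 line(s) (total 0); column heights now [2 4 5 5 0], max=5
Drop 3: I rot2 at col 0 lands with bottom-row=5; cleared 0 line(s) (total 0); column heights now [6 6 6 6 0], max=6
Test piece I rot0 at col 0 (width 4): heights before test = [6 6 6 6 0]; fits = False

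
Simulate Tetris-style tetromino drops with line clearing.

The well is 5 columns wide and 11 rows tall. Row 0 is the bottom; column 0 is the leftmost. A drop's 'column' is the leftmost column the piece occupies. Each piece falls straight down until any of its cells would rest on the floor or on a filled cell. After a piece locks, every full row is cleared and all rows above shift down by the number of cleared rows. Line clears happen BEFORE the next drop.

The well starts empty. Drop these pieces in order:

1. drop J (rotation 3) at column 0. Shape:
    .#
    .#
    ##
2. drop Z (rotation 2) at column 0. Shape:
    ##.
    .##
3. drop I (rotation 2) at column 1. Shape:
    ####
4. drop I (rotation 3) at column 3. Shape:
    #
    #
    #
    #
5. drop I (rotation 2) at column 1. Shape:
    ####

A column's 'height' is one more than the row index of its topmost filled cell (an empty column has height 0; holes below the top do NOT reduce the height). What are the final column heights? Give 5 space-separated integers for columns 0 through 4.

Drop 1: J rot3 at col 0 lands with bottom-row=0; cleared 0 line(s) (total 0); column heights now [1 3 0 0 0], max=3
Drop 2: Z rot2 at col 0 lands with bottom-row=3; cleared 0 line(s) (total 0); column heights now [5 5 4 0 0], max=5
Drop 3: I rot2 at col 1 lands with bottom-row=5; cleared 0 line(s) (total 0); column heights now [5 6 6 6 6], max=6
Drop 4: I rot3 at col 3 lands with bottom-row=6; cleared 0 line(s) (total 0); column heights now [5 6 6 10 6], max=10
Drop 5: I rot2 at col 1 lands with bottom-row=10; cleared 0 line(s) (total 0); column heights now [5 11 11 11 11], max=11

Answer: 5 11 11 11 11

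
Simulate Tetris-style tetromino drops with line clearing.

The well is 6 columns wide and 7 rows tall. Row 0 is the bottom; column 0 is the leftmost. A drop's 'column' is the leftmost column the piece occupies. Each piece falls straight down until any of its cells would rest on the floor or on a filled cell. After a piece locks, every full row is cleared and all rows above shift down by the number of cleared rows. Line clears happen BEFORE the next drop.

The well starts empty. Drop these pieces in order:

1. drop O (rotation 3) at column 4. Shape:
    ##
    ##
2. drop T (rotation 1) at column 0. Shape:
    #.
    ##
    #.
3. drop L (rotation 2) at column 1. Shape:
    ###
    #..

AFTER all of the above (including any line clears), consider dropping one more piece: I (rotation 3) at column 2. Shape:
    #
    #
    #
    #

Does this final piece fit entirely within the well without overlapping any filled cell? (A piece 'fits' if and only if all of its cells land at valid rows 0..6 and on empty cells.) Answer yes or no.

Drop 1: O rot3 at col 4 lands with bottom-row=0; cleared 0 line(s) (total 0); column heights now [0 0 0 0 2 2], max=2
Drop 2: T rot1 at col 0 lands with bottom-row=0; cleared 0 line(s) (total 0); column heights now [3 2 0 0 2 2], max=3
Drop 3: L rot2 at col 1 lands with bottom-row=2; cleared 0 line(s) (total 0); column heights now [3 4 4 4 2 2], max=4
Test piece I rot3 at col 2 (width 1): heights before test = [3 4 4 4 2 2]; fits = False

Answer: no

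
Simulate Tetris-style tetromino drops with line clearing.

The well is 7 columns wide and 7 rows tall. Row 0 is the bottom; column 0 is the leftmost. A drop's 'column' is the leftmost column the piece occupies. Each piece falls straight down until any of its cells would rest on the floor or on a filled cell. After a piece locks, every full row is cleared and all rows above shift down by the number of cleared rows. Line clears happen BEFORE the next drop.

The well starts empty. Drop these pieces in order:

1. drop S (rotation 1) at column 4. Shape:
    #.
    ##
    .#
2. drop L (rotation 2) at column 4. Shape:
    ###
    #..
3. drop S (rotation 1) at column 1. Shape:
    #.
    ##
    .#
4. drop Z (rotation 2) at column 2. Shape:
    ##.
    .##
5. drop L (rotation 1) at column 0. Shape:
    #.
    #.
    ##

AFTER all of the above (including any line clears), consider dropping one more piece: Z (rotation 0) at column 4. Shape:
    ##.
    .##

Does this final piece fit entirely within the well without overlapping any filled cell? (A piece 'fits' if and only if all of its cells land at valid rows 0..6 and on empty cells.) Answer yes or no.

Drop 1: S rot1 at col 4 lands with bottom-row=0; cleared 0 line(s) (total 0); column heights now [0 0 0 0 3 2 0], max=3
Drop 2: L rot2 at col 4 lands with bottom-row=3; cleared 0 line(s) (total 0); column heights now [0 0 0 0 5 5 5], max=5
Drop 3: S rot1 at col 1 lands with bottom-row=0; cleared 0 line(s) (total 0); column heights now [0 3 2 0 5 5 5], max=5
Drop 4: Z rot2 at col 2 lands with bottom-row=5; cleared 0 line(s) (total 0); column heights now [0 3 7 7 6 5 5], max=7
Drop 5: L rot1 at col 0 lands with bottom-row=3; cleared 0 line(s) (total 0); column heights now [6 4 7 7 6 5 5], max=7
Test piece Z rot0 at col 4 (width 3): heights before test = [6 4 7 7 6 5 5]; fits = True

Answer: yes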